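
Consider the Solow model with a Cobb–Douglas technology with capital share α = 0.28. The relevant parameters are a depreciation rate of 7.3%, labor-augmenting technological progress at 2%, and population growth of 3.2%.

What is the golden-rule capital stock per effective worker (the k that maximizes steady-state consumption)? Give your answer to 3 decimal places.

k_gold ≈ 3.065

The golden rule sets f'(k) = n + g + δ, i.e. α·k^(α−1) = n + g + δ.
So k^(1−α) = α / (n + g + δ) = 0.28 / 0.125 = 2.2400.
k_gold = 2.2400^(1/0.72) ≈ 3.0652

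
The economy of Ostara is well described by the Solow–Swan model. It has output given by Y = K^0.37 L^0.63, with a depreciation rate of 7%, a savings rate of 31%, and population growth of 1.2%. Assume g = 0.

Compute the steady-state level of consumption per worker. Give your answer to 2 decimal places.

In steady state, investment equals break-even investment: s·k^α = (n + δ)·k.
Rearranging, k^(1−α) = s / (n + δ).
k^0.63 = 0.31 / (0.012 + 0.070) = 0.31 / 0.082 = 3.7805
k* = 3.7805^(1/0.63) ≈ 8.2555
y* = (k*)^α = 8.2555^0.37 ≈ 2.1837
c* = (1 − s)·y* = (1 − 0.31) × 2.1837 ≈ 1.5068

c* = 1.51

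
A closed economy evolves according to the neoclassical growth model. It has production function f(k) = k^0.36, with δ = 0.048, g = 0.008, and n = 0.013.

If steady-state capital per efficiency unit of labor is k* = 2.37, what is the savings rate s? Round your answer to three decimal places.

s ≈ 0.120

In steady state, investment equals break-even investment: s·k^α = (n + g + δ)·k.
So s / (n + g + δ) = (k*)^(1−α) = 2.37^0.64 = 1.7372.
Therefore s = 1.7372 × (n + g + δ) = 1.7372 × 0.069 = 0.1199.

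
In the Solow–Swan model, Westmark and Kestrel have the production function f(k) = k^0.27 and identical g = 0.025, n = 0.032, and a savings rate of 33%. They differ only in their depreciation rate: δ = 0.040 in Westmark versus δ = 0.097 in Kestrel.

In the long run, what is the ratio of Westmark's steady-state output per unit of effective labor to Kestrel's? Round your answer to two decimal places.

ratio ≈ 1.19

Steady-state y* = [s/(n + g + δ)]^(α/(1−α)), so the ratio is [ (s_W/(n + g + δ)_W) / (s_K/(n + g + δ)_K) ]^0.3699.
s_W/(n + g + δ)_W = 0.33/0.097 = 3.4021; s_K/(n + g + δ)_K = 0.33/0.154 = 2.1429.
Ratio = (3.4021/2.1429)^0.3699 = 1.5876^0.3699 ≈ 1.1865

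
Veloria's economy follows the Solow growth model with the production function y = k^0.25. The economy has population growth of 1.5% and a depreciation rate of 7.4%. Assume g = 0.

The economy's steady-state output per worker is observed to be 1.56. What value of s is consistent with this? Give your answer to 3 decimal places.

s ≈ 0.338

Steady state requires s·f(k) = (n + δ)·k, i.e. s·k^α = (n + δ)·k.
Since y* = [s/(n + δ)]^(α/(1−α)), we have s/(n + δ) = (y*)^((1−α)/α) = 1.56^3 = 3.7964.
Therefore s = 3.7964 × (n + δ) = 3.7964 × 0.089 = 0.3379.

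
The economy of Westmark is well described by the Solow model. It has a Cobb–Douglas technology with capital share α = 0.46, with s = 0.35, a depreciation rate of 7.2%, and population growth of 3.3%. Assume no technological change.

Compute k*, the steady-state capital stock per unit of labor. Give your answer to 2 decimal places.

k* ≈ 9.30

Steady state requires s·f(k) = (n + δ)·k, i.e. s·k^α = (n + δ)·k.
Rearranging, k^(1−α) = s / (n + δ).
k^0.54 = 0.35 / (0.033 + 0.072) = 0.35 / 0.105 = 3.3333
k* = 3.3333^(1/0.54) ≈ 9.2958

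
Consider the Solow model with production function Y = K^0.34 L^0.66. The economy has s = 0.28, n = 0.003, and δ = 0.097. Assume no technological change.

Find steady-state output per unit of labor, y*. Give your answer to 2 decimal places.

At the steady state, Δk = 0, so s·k^α = (n + δ)·k.
Dividing both sides by k: k^(1−α) = s / (n + δ).
k^0.66 = 0.28 / (0.003 + 0.097) = 0.28 / 0.100 = 2.8000
k* = 2.8000^(1/0.66) ≈ 4.7590
y* = (k*)^α = 4.7590^0.34 ≈ 1.6996

y* = 1.70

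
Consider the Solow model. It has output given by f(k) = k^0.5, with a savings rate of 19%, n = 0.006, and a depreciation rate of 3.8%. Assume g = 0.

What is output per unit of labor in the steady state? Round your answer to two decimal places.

y* = 4.32

Steady state requires s·f(k) = (n + δ)·k, i.e. s·k^α = (n + δ)·k.
Rearranging, k^(1−α) = s / (n + δ).
k^0.5 = 0.19 / (0.006 + 0.038) = 0.19 / 0.044 = 4.3182
k* = 4.3182^(1/0.5) ≈ 18.6469
y* = (k*)^α = 18.6469^0.5 ≈ 4.3182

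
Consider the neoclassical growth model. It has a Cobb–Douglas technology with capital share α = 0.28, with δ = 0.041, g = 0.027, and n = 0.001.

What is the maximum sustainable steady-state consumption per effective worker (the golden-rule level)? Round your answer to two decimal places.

c_gold ≈ 1.24

At the golden rule, f'(k) = n + g + δ, so α·k^(α−1) = n + g + δ and k_gold = (α/(n + g + δ))^(1/(1−α)).
k_gold = (0.28/0.069)^(1/0.72) = 4.0580^1.3889 ≈ 6.9966
c_gold = f(k_gold) − (n + g + δ)·k_gold = 1.7241 − 0.069×6.9966 ≈ 1.2413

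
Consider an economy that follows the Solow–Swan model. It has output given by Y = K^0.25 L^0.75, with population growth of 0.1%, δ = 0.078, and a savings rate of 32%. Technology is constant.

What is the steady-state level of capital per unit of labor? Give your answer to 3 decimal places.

k* = 6.457

Steady state requires s·f(k) = (n + δ)·k, i.e. s·k^α = (n + δ)·k.
Rearranging, k^(1−α) = s / (n + δ).
k^0.75 = 0.32 / (0.001 + 0.078) = 0.32 / 0.079 = 4.0506
k* = 4.0506^(1/0.75) ≈ 6.4569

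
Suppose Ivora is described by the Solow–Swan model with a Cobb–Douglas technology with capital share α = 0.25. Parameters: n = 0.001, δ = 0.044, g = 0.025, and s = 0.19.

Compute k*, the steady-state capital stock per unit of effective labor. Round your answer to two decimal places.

At the steady state, Δk = 0, so s·k^α = (n + g + δ)·k.
Rearranging, k^(1−α) = s / (n + g + δ).
k^0.75 = 0.19 / (0.001 + 0.025 + 0.044) = 0.19 / 0.070 = 2.7143
k* = 2.7143^(1/0.75) ≈ 3.7863

k* ≈ 3.79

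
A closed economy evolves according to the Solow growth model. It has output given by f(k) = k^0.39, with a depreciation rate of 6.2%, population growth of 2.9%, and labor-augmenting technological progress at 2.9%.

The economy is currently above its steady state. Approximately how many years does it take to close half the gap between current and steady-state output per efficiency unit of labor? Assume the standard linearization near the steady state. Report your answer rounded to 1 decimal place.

Near the steady state the convergence rate is λ = (1 − α)(n + g + δ).
λ = (1 − 0.39) × 0.120 = 0.61 × 0.120 = 0.0732
Half-life = ln 2 / λ = 0.6931 / 0.0732 ≈ 9.47 years

t_½ ≈ 9.5 years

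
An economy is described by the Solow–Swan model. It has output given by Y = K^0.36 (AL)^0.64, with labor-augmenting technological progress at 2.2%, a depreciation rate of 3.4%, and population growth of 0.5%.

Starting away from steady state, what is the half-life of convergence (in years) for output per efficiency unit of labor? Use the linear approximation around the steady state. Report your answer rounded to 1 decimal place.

Near the steady state the convergence rate is λ = (1 − α)(n + g + δ).
λ = (1 − 0.36) × 0.061 = 0.64 × 0.061 = 0.03904
Half-life = ln 2 / λ = 0.6931 / 0.03904 ≈ 17.75 years

half-life ≈ 17.8 years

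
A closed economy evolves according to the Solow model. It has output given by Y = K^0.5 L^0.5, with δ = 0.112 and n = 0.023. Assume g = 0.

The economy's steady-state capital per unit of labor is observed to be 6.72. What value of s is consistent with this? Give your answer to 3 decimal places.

In steady state, investment equals break-even investment: s·k^α = (n + δ)·k.
So s / (n + δ) = (k*)^(1−α) = 6.72^0.5 = 2.5923.
Therefore s = 2.5923 × (n + δ) = 2.5923 × 0.135 = 0.3500.

s ≈ 0.350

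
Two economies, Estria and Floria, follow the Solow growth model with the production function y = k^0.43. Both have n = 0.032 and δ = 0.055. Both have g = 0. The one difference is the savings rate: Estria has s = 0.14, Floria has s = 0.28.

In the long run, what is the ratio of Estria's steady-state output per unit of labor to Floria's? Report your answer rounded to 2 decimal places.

y*_E / y*_F ≈ 0.59

Steady-state y* = [s/(n + δ)]^(α/(1−α)), so the ratio is [ (s_E/(n + δ)_E) / (s_F/(n + δ)_F) ]^0.7544.
s_E/(n + δ)_E = 0.14/0.087 = 1.6092; s_F/(n + δ)_F = 0.28/0.087 = 3.2184.
Ratio = (1.6092/3.2184)^0.7544 = 0.5000^0.7544 ≈ 0.5928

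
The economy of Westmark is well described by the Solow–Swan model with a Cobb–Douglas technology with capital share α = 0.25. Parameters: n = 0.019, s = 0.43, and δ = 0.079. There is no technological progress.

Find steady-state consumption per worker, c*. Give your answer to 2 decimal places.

c* ≈ 0.93

In steady state, investment equals break-even investment: s·k^α = (n + δ)·k.
Dividing both sides by k: k^(1−α) = s / (n + δ).
k^0.75 = 0.43 / (0.019 + 0.079) = 0.43 / 0.098 = 4.3878
k* = 4.3878^(1/0.75) ≈ 7.1834
y* = (k*)^α = 7.1834^0.25 ≈ 1.6371
c* = (1 − s)·y* = (1 − 0.43) × 1.6371 ≈ 0.9331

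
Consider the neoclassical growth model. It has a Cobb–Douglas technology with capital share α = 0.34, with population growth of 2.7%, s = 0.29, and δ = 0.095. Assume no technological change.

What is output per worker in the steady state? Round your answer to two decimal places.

At the steady state, Δk = 0, so s·k^α = (n + δ)·k.
Rearranging, k^(1−α) = s / (n + δ).
k^0.66 = 0.29 / (0.027 + 0.095) = 0.29 / 0.122 = 2.3770
k* = 2.3770^(1/0.66) ≈ 3.7131
y* = (k*)^α = 3.7131^0.34 ≈ 1.5621

y* = 1.56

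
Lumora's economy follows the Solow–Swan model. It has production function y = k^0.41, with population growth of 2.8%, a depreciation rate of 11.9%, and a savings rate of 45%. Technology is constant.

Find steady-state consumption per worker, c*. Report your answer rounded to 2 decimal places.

c* = 1.20

In steady state, investment equals break-even investment: s·k^α = (n + δ)·k.
Dividing both sides by k: k^(1−α) = s / (n + δ).
k^0.59 = 0.45 / (0.028 + 0.119) = 0.45 / 0.147 = 3.0612
k* = 3.0612^(1/0.59) ≈ 6.6611
y* = (k*)^α = 6.6611^0.41 ≈ 2.1760
c* = (1 − s)·y* = (1 − 0.45) × 2.1760 ≈ 1.1968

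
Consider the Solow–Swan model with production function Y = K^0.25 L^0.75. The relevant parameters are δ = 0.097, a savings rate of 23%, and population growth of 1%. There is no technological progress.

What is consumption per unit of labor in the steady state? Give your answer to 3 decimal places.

Steady state requires s·f(k) = (n + δ)·k, i.e. s·k^α = (n + δ)·k.
Dividing both sides by k: k^(1−α) = s / (n + δ).
k^0.75 = 0.23 / (0.010 + 0.097) = 0.23 / 0.107 = 2.1495
k* = 2.1495^(1/0.75) ≈ 2.7741
y* = (k*)^α = 2.7741^0.25 ≈ 1.2906
c* = (1 − s)·y* = (1 − 0.23) × 1.2906 ≈ 0.9938

c* = 0.994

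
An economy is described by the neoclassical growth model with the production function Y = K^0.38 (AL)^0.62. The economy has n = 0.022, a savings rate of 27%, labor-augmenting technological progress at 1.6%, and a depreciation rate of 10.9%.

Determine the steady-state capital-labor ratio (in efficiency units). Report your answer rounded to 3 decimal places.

k* ≈ 2.666

Steady state requires s·f(k) = (n + g + δ)·k, i.e. s·k^α = (n + g + δ)·k.
Rearranging, k^(1−α) = s / (n + g + δ).
k^0.62 = 0.27 / (0.022 + 0.016 + 0.109) = 0.27 / 0.147 = 1.8367
k* = 1.8367^(1/0.62) ≈ 2.6660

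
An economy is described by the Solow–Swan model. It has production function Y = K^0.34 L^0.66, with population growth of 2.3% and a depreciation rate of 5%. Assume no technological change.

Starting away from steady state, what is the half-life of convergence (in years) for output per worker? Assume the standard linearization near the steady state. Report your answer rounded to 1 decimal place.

about 14.4 years

Near the steady state the convergence rate is λ = (1 − α)(n + δ).
λ = (1 − 0.34) × 0.073 = 0.66 × 0.073 = 0.04818
Half-life = ln 2 / λ = 0.6931 / 0.04818 ≈ 14.39 years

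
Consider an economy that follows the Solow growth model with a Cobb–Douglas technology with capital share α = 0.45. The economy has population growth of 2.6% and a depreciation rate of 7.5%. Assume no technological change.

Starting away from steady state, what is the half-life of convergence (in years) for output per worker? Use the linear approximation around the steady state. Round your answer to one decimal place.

Near the steady state the convergence rate is λ = (1 − α)(n + δ).
λ = (1 − 0.45) × 0.101 = 0.55 × 0.101 = 0.05555
Half-life = ln 2 / λ = 0.6931 / 0.05555 ≈ 12.48 years

about 12.5 years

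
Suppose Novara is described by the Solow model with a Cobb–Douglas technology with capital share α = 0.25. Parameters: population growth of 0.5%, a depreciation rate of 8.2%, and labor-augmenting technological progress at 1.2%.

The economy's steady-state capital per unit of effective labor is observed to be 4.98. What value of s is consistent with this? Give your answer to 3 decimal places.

s ≈ 0.330

At the steady state, Δk = 0, so s·k^α = (n + g + δ)·k.
So s / (n + g + δ) = (k*)^(1−α) = 4.98^0.75 = 3.3337.
Therefore s = 3.3337 × (n + g + δ) = 3.3337 × 0.099 = 0.3300.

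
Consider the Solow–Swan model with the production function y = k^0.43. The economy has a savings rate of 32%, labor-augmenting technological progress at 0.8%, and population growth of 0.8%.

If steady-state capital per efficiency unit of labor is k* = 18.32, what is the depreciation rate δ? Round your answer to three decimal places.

δ ≈ 0.045

In steady state, investment equals break-even investment: s·k^α = (n + g + δ)·k.
So s / (n + g + δ) = (k*)^(1−α) = 18.32^0.57 = 5.2465.
Therefore n + g + δ = s / 5.2465 = 0.32 / 5.2465 = 0.0610, so δ = 0.0610 − 0.016 = 0.0450.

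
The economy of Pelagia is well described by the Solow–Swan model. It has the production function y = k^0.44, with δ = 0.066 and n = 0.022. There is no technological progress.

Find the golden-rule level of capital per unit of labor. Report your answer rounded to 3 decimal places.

The golden rule sets f'(k) = n + δ, i.e. α·k^(α−1) = n + δ.
So k^(1−α) = α / (n + δ) = 0.44 / 0.088 = 5.0000.
k_gold = 5.0000^(1/0.56) ≈ 17.7076

k_gold ≈ 17.708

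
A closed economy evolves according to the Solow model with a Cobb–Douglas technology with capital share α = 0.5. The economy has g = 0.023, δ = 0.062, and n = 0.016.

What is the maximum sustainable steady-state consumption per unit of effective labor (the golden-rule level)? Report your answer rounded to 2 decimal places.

c_gold ≈ 2.48

At the golden rule, f'(k) = n + g + δ, so α·k^(α−1) = n + g + δ and k_gold = (α/(n + g + δ))^(1/(1−α)).
k_gold = (0.5/0.101)^(1/0.5) = 4.9505^2 ≈ 24.5075
c_gold = f(k_gold) − (n + g + δ)·k_gold = 4.9505 − 0.101×24.5075 ≈ 2.4752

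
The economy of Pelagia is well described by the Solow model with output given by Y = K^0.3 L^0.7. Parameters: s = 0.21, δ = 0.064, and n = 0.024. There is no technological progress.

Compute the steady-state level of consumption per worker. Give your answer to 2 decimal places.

In steady state, investment equals break-even investment: s·k^α = (n + δ)·k.
Dividing both sides by k: k^(1−α) = s / (n + δ).
k^0.7 = 0.21 / (0.024 + 0.064) = 0.21 / 0.088 = 2.3864
k* = 2.3864^(1/0.7) ≈ 3.4644
y* = (k*)^α = 3.4644^0.3 ≈ 1.4517
c* = (1 − s)·y* = (1 − 0.21) × 1.4517 ≈ 1.1468

c* ≈ 1.15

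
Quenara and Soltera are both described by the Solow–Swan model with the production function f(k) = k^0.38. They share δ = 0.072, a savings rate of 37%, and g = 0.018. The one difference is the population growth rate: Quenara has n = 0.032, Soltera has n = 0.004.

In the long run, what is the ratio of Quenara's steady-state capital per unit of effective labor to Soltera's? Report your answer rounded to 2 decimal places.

Steady-state k* = [s/(n + g + δ)]^(1/(1−α)), so the ratio is [ (s_Q/(n + g + δ)_Q) / (s_S/(n + g + δ)_S) ]^1.6129.
s_Q/(n + g + δ)_Q = 0.37/0.122 = 3.0328; s_S/(n + g + δ)_S = 0.37/0.094 = 3.9362.
Ratio = (3.0328/3.9362)^1.6129 = 0.7705^1.6129 ≈ 0.6567

ratio ≈ 0.66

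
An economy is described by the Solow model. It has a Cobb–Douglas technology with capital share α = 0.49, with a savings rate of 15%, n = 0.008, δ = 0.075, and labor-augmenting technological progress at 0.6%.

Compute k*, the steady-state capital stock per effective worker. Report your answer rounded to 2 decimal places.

k* ≈ 2.78

At the steady state, Δk = 0, so s·k^α = (n + g + δ)·k.
Dividing both sides by k: k^(1−α) = s / (n + g + δ).
k^0.51 = 0.15 / (0.008 + 0.006 + 0.075) = 0.15 / 0.089 = 1.6854
k* = 1.6854^(1/0.51) ≈ 2.7830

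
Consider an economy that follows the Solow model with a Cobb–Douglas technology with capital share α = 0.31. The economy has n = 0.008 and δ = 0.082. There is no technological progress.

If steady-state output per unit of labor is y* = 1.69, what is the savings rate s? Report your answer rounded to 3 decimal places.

s ≈ 0.289

Steady state requires s·f(k) = (n + δ)·k, i.e. s·k^α = (n + δ)·k.
Since y* = [s/(n + δ)]^(α/(1−α)), we have s/(n + δ) = (y*)^((1−α)/α) = 1.69^2.2258 = 3.2154.
Therefore s = 3.2154 × (n + δ) = 3.2154 × 0.090 = 0.2894.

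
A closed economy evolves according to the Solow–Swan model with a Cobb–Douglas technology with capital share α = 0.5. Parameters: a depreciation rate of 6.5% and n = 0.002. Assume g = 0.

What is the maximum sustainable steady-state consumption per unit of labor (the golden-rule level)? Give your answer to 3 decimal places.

At the golden rule, f'(k) = n + δ, so α·k^(α−1) = n + δ and k_gold = (α/(n + δ))^(1/(1−α)).
k_gold = (0.5/0.067)^(1/0.5) = 7.4627^2 ≈ 55.6919
c_gold = f(k_gold) − (n + δ)·k_gold = 7.4627 − 0.067×55.6919 ≈ 3.7313

c_gold ≈ 3.731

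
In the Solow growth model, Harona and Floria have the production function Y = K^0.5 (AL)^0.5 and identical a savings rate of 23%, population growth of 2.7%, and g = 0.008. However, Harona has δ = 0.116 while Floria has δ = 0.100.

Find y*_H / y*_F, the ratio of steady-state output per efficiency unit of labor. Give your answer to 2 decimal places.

Steady-state y* = [s/(n + g + δ)]^(α/(1−α)), so the ratio is [ (s_H/(n + g + δ)_H) / (s_F/(n + g + δ)_F) ]^1.
s_H/(n + g + δ)_H = 0.23/0.151 = 1.5232; s_F/(n + g + δ)_F = 0.23/0.135 = 1.7037.
Ratio = (1.5232/1.7037)^1 = 0.8941^1 ≈ 0.8941

ratio ≈ 0.89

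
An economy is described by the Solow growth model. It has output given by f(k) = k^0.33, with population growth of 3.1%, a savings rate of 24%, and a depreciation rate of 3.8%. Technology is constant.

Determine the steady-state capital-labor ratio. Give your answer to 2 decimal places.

Steady state requires s·f(k) = (n + δ)·k, i.e. s·k^α = (n + δ)·k.
Dividing both sides by k: k^(1−α) = s / (n + δ).
k^0.67 = 0.24 / (0.031 + 0.038) = 0.24 / 0.069 = 3.4783
k* = 3.4783^(1/0.67) ≈ 6.4270

k* = 6.43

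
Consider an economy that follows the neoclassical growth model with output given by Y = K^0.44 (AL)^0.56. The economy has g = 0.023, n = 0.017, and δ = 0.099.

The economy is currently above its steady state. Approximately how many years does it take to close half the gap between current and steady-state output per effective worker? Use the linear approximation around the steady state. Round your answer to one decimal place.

Near the steady state the convergence rate is λ = (1 − α)(n + g + δ).
λ = (1 − 0.44) × 0.139 = 0.56 × 0.139 = 0.07784
Half-life = ln 2 / λ = 0.6931 / 0.07784 ≈ 8.90 years

half-life ≈ 8.9 years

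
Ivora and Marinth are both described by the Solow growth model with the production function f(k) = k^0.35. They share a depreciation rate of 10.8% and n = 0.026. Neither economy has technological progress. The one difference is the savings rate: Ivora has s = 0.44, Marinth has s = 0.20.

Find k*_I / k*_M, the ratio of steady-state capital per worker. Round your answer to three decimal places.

k*_I / k*_M ≈ 3.364

Steady-state k* = [s/(n + δ)]^(1/(1−α)), so the ratio is [ (s_I/(n + δ)_I) / (s_M/(n + δ)_M) ]^1.5385.
s_I/(n + δ)_I = 0.44/0.134 = 3.2836; s_M/(n + δ)_M = 0.20/0.134 = 1.4925.
Ratio = (3.2836/1.4925)^1.5385 = 2.2001^1.5385 ≈ 3.3639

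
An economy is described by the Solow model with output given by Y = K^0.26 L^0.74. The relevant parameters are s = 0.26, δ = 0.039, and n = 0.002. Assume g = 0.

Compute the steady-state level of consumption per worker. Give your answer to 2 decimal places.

c* = 1.42

At the steady state, Δk = 0, so s·k^α = (n + δ)·k.
Rearranging, k^(1−α) = s / (n + δ).
k^0.74 = 0.26 / (0.002 + 0.039) = 0.26 / 0.041 = 6.3415
k* = 6.3415^(1/0.74) ≈ 12.1351
y* = (k*)^α = 12.1351^0.26 ≈ 1.9136
c* = (1 − s)·y* = (1 − 0.26) × 1.9136 ≈ 1.4161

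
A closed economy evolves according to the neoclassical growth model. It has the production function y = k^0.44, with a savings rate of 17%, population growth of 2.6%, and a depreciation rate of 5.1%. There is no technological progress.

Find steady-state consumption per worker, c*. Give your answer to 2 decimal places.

c* = 1.55

At the steady state, Δk = 0, so s·k^α = (n + δ)·k.
Rearranging, k^(1−α) = s / (n + δ).
k^0.56 = 0.17 / (0.026 + 0.051) = 0.17 / 0.077 = 2.2078
k* = 2.2078^(1/0.56) ≈ 4.1135
y* = (k*)^α = 4.1135^0.44 ≈ 1.8632
c* = (1 − s)·y* = (1 − 0.17) × 1.8632 ≈ 1.5465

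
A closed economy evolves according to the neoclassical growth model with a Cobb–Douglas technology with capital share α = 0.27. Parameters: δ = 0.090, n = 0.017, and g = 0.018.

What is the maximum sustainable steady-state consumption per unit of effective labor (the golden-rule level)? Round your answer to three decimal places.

At the golden rule, f'(k) = n + g + δ, so α·k^(α−1) = n + g + δ and k_gold = (α/(n + g + δ))^(1/(1−α)).
k_gold = (0.27/0.125)^(1/0.73) = 2.1600^1.3699 ≈ 2.8719
c_gold = f(k_gold) − (n + g + δ)·k_gold = 1.3296 − 0.125×2.8719 ≈ 0.9706

c_gold ≈ 0.971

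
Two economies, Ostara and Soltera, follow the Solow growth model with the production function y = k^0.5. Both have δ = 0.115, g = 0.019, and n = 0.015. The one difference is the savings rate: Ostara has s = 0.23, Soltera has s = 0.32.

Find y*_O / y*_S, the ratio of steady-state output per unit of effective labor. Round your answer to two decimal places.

Steady-state y* = [s/(n + g + δ)]^(α/(1−α)), so the ratio is [ (s_O/(n + g + δ)_O) / (s_S/(n + g + δ)_S) ]^1.
s_O/(n + g + δ)_O = 0.23/0.149 = 1.5436; s_S/(n + g + δ)_S = 0.32/0.149 = 2.1477.
Ratio = (1.5436/2.1477)^1 = 0.7187^1 ≈ 0.7187

y*_O / y*_S ≈ 0.72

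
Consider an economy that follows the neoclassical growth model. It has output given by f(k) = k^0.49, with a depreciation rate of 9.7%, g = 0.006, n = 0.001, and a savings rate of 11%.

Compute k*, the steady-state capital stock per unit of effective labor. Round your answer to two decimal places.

k* ≈ 1.12

At the steady state, Δk = 0, so s·k^α = (n + g + δ)·k.
Dividing both sides by k: k^(1−α) = s / (n + g + δ).
k^0.51 = 0.11 / (0.001 + 0.006 + 0.097) = 0.11 / 0.104 = 1.0577
k* = 1.0577^(1/0.51) ≈ 1.1163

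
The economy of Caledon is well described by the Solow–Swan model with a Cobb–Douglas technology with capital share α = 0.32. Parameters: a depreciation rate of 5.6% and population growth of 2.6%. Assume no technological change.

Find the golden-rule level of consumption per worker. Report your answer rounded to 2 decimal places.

c_gold ≈ 1.29

At the golden rule, f'(k) = n + δ, so α·k^(α−1) = n + δ and k_gold = (α/(n + δ))^(1/(1−α)).
k_gold = (0.32/0.082)^(1/0.68) = 3.9024^1.4706 ≈ 7.4065
c_gold = f(k_gold) − (n + δ)·k_gold = 1.8979 − 0.082×7.4065 ≈ 1.2906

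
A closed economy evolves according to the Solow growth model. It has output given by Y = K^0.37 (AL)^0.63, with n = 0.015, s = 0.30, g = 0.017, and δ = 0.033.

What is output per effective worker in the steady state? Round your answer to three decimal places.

Steady state requires s·f(k) = (n + g + δ)·k, i.e. s·k^α = (n + g + δ)·k.
Dividing both sides by k: k^(1−α) = s / (n + g + δ).
k^0.63 = 0.30 / (0.015 + 0.017 + 0.033) = 0.30 / 0.065 = 4.6154
k* = 4.6154^(1/0.63) ≈ 11.3318
y* = (k*)^α = 11.3318^0.37 ≈ 2.4552

y* ≈ 2.455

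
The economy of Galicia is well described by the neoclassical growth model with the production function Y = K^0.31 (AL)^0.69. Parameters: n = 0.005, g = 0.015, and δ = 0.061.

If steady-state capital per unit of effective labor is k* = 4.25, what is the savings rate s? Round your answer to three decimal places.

s ≈ 0.220

At the steady state, Δk = 0, so s·k^α = (n + g + δ)·k.
So s / (n + g + δ) = (k*)^(1−α) = 4.25^0.69 = 2.7139.
Therefore s = 2.7139 × (n + g + δ) = 2.7139 × 0.081 = 0.2198.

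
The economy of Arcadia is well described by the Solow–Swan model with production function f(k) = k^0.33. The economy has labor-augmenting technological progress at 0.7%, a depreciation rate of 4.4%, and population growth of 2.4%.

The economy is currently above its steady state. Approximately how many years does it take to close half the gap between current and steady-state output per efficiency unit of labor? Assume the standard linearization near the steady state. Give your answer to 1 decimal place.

t_½ ≈ 13.8 years

Near the steady state the convergence rate is λ = (1 − α)(n + g + δ).
λ = (1 − 0.33) × 0.075 = 0.67 × 0.075 = 0.05025
Half-life = ln 2 / λ = 0.6931 / 0.05025 ≈ 13.79 years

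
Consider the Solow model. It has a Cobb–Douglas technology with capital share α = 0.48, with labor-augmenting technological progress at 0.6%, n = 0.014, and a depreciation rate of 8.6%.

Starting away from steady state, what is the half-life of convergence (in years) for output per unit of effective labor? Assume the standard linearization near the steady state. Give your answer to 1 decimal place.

Near the steady state the convergence rate is λ = (1 − α)(n + g + δ).
λ = (1 − 0.48) × 0.106 = 0.52 × 0.106 = 0.05512
Half-life = ln 2 / λ = 0.6931 / 0.05512 ≈ 12.57 years

t_½ ≈ 12.6 years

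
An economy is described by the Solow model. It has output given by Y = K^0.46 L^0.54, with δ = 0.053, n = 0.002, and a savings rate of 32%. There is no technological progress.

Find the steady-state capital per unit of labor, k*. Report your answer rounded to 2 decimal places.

At the steady state, Δk = 0, so s·k^α = (n + δ)·k.
Dividing both sides by k: k^(1−α) = s / (n + δ).
k^0.54 = 0.32 / (0.002 + 0.053) = 0.32 / 0.055 = 5.8182
k* = 5.8182^(1/0.54) ≈ 26.0781

k* = 26.08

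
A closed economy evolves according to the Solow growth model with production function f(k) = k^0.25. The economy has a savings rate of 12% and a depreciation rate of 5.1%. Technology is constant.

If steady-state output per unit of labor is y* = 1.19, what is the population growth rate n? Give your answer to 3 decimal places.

At the steady state, Δk = 0, so s·k^α = (n + δ)·k.
Since y* = [s/(n + δ)]^(α/(1−α)), we have s/(n + δ) = (y*)^((1−α)/α) = 1.19^3 = 1.6852.
Therefore n + δ = s / 1.6852 = 0.12 / 1.6852 = 0.0712, so n = 0.0712 − 0.051 = 0.0202.

n ≈ 0.020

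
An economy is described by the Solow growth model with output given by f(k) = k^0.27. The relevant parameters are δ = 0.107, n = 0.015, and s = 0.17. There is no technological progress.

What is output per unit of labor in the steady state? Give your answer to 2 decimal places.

In steady state, investment equals break-even investment: s·k^α = (n + δ)·k.
Dividing both sides by k: k^(1−α) = s / (n + δ).
k^0.73 = 0.17 / (0.015 + 0.107) = 0.17 / 0.122 = 1.3934
k* = 1.3934^(1/0.73) ≈ 1.5753
y* = (k*)^α = 1.5753^0.27 ≈ 1.1305

y* = 1.13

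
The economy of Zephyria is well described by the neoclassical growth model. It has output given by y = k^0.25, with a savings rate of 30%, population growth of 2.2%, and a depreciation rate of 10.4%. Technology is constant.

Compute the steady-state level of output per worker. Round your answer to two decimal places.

Steady state requires s·f(k) = (n + δ)·k, i.e. s·k^α = (n + δ)·k.
Rearranging, k^(1−α) = s / (n + δ).
k^0.75 = 0.30 / (0.022 + 0.104) = 0.30 / 0.126 = 2.3810
k* = 2.3810^(1/0.75) ≈ 3.1794
y* = (k*)^α = 3.1794^0.25 ≈ 1.3353

y* = 1.34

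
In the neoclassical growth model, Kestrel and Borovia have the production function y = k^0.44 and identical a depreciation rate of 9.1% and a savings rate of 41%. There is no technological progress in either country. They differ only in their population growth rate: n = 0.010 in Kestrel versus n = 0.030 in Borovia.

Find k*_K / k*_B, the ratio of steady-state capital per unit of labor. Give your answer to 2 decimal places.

ratio ≈ 1.38

Steady-state k* = [s/(n + δ)]^(1/(1−α)), so the ratio is [ (s_K/(n + δ)_K) / (s_B/(n + δ)_B) ]^1.7857.
s_K/(n + δ)_K = 0.41/0.101 = 4.0594; s_B/(n + δ)_B = 0.41/0.121 = 3.3884.
Ratio = (4.0594/3.3884)^1.7857 = 1.1980^1.7857 ≈ 1.3807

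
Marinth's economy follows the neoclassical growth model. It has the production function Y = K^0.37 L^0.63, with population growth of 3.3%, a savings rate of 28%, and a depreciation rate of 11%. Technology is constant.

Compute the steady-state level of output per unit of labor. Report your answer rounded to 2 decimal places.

y* = 1.48

At the steady state, Δk = 0, so s·k^α = (n + δ)·k.
Dividing both sides by k: k^(1−α) = s / (n + δ).
k^0.63 = 0.28 / (0.033 + 0.110) = 0.28 / 0.143 = 1.9580
k* = 1.9580^(1/0.63) ≈ 2.9053
y* = (k*)^α = 2.9053^0.37 ≈ 1.4838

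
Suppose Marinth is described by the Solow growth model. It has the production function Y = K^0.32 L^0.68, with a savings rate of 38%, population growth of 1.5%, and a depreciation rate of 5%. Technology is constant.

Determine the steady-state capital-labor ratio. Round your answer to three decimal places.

In steady state, investment equals break-even investment: s·k^α = (n + δ)·k.
Dividing both sides by k: k^(1−α) = s / (n + δ).
k^0.68 = 0.38 / (0.015 + 0.050) = 0.38 / 0.065 = 5.8462
k* = 5.8462^(1/0.68) ≈ 13.4201

k* ≈ 13.420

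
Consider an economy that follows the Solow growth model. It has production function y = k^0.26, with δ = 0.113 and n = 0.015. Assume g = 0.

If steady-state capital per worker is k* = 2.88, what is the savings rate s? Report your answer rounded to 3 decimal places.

In steady state, investment equals break-even investment: s·k^α = (n + δ)·k.
So s / (n + δ) = (k*)^(1−α) = 2.88^0.74 = 2.1875.
Therefore s = 2.1875 × (n + δ) = 2.1875 × 0.128 = 0.2800.

s ≈ 0.280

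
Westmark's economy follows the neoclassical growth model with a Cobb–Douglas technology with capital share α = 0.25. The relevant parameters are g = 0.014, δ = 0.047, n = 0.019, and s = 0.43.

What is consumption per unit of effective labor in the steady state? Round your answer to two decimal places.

c* ≈ 1.00

Steady state requires s·f(k) = (n + g + δ)·k, i.e. s·k^α = (n + g + δ)·k.
Dividing both sides by k: k^(1−α) = s / (n + g + δ).
k^0.75 = 0.43 / (0.019 + 0.014 + 0.047) = 0.43 / 0.080 = 5.3750
k* = 5.3750^(1/0.75) ≈ 9.4154
y* = (k*)^α = 9.4154^0.25 ≈ 1.7517
c* = (1 − s)·y* = (1 − 0.43) × 1.7517 ≈ 0.9985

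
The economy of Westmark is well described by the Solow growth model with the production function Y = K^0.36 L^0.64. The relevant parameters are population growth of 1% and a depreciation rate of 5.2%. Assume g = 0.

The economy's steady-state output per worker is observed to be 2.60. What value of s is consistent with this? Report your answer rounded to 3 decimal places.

s ≈ 0.339

In steady state, investment equals break-even investment: s·k^α = (n + δ)·k.
Since y* = [s/(n + δ)]^(α/(1−α)), we have s/(n + δ) = (y*)^((1−α)/α) = 2.60^1.7778 = 5.4669.
Therefore s = 5.4669 × (n + δ) = 5.4669 × 0.062 = 0.3389.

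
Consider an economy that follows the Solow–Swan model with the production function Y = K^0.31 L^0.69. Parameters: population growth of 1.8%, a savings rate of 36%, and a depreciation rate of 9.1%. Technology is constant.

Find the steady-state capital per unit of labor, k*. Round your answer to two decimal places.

k* = 5.65

Steady state requires s·f(k) = (n + δ)·k, i.e. s·k^α = (n + δ)·k.
Rearranging, k^(1−α) = s / (n + δ).
k^0.69 = 0.36 / (0.018 + 0.091) = 0.36 / 0.109 = 3.3028
k* = 3.3028^(1/0.69) ≈ 5.6494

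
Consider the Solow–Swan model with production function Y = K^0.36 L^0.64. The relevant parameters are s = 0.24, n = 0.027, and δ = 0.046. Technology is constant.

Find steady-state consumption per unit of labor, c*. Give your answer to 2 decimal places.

At the steady state, Δk = 0, so s·k^α = (n + δ)·k.
Rearranging, k^(1−α) = s / (n + δ).
k^0.64 = 0.24 / (0.027 + 0.046) = 0.24 / 0.073 = 3.2877
k* = 3.2877^(1/0.64) ≈ 6.4216
y* = (k*)^α = 6.4216^0.36 ≈ 1.9532
c* = (1 − s)·y* = (1 − 0.24) × 1.9532 ≈ 1.4844

c* = 1.48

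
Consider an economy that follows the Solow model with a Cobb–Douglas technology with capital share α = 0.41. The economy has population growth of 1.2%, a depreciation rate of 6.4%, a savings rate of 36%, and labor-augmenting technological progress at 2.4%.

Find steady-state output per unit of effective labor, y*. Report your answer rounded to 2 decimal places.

In steady state, investment equals break-even investment: s·k^α = (n + g + δ)·k.
Rearranging, k^(1−α) = s / (n + g + δ).
k^0.59 = 0.36 / (0.012 + 0.024 + 0.064) = 0.36 / 0.100 = 3.6000
k* = 3.6000^(1/0.59) ≈ 8.7677
y* = (k*)^α = 8.7677^0.41 ≈ 2.4355

y* ≈ 2.44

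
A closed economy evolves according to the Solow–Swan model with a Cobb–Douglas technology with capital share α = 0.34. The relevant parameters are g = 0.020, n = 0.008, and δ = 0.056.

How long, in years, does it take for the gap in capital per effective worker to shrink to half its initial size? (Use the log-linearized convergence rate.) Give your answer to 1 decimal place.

half-life ≈ 12.5 years

Near the steady state the convergence rate is λ = (1 − α)(n + g + δ).
λ = (1 − 0.34) × 0.084 = 0.66 × 0.084 = 0.05544
Half-life = ln 2 / λ = 0.6931 / 0.05544 ≈ 12.50 years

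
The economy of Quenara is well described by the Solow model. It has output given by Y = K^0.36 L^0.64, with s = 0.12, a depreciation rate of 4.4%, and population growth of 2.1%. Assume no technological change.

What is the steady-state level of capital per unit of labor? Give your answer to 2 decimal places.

In steady state, investment equals break-even investment: s·k^α = (n + δ)·k.
Dividing both sides by k: k^(1−α) = s / (n + δ).
k^0.64 = 0.12 / (0.021 + 0.044) = 0.12 / 0.065 = 1.8462
k* = 1.8462^(1/0.64) ≈ 2.6065

k* ≈ 2.61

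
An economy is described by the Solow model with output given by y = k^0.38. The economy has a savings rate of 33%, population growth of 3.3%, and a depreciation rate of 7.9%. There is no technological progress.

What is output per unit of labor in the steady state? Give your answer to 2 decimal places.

y* ≈ 1.94

Steady state requires s·f(k) = (n + δ)·k, i.e. s·k^α = (n + δ)·k.
Dividing both sides by k: k^(1−α) = s / (n + δ).
k^0.62 = 0.33 / (0.033 + 0.079) = 0.33 / 0.112 = 2.9464
k* = 2.9464^(1/0.62) ≈ 5.7138
y* = (k*)^α = 5.7138^0.38 ≈ 1.9392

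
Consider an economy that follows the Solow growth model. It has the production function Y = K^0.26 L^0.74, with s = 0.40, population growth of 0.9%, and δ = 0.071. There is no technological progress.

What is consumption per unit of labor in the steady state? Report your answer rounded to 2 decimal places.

c* ≈ 1.06

In steady state, investment equals break-even investment: s·k^α = (n + δ)·k.
Rearranging, k^(1−α) = s / (n + δ).
k^0.74 = 0.40 / (0.009 + 0.071) = 0.40 / 0.080 = 5.0000
k* = 5.0000^(1/0.74) ≈ 8.8014
y* = (k*)^α = 8.8014^0.26 ≈ 1.7603
c* = (1 − s)·y* = (1 − 0.40) × 1.7603 ≈ 1.0562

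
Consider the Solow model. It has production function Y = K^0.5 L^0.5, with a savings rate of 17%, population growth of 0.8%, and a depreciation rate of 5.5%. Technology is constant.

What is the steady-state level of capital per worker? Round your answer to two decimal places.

k* ≈ 7.28

In steady state, investment equals break-even investment: s·k^α = (n + δ)·k.
Dividing both sides by k: k^(1−α) = s / (n + δ).
k^0.5 = 0.17 / (0.008 + 0.055) = 0.17 / 0.063 = 2.6984
k* = 2.6984^(1/0.5) ≈ 7.2814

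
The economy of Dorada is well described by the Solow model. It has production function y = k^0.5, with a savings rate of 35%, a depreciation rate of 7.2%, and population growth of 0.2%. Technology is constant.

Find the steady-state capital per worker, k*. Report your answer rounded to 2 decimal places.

In steady state, investment equals break-even investment: s·k^α = (n + δ)·k.
Dividing both sides by k: k^(1−α) = s / (n + δ).
k^0.5 = 0.35 / (0.002 + 0.072) = 0.35 / 0.074 = 4.7297
k* = 4.7297^(1/0.5) ≈ 22.3701

k* = 22.37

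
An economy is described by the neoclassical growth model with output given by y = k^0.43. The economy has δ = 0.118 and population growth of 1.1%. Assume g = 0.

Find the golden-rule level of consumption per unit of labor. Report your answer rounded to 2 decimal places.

c_gold ≈ 1.41

At the golden rule, f'(k) = n + δ, so α·k^(α−1) = n + δ and k_gold = (α/(n + δ))^(1/(1−α)).
k_gold = (0.43/0.129)^(1/0.57) = 3.3333^1.7544 ≈ 8.2667
c_gold = f(k_gold) − (n + δ)·k_gold = 2.4800 − 0.129×8.2667 ≈ 1.4136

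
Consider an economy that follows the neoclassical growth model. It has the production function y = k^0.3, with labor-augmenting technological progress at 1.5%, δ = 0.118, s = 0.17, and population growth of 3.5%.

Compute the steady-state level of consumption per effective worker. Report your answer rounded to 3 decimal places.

c* = 0.834

In steady state, investment equals break-even investment: s·k^α = (n + g + δ)·k.
Dividing both sides by k: k^(1−α) = s / (n + g + δ).
k^0.7 = 0.17 / (0.035 + 0.015 + 0.118) = 0.17 / 0.168 = 1.0119
k* = 1.0119^(1/0.7) ≈ 1.0170
y* = (k*)^α = 1.0170^0.3 ≈ 1.0051
c* = (1 − s)·y* = (1 − 0.17) × 1.0051 ≈ 0.8342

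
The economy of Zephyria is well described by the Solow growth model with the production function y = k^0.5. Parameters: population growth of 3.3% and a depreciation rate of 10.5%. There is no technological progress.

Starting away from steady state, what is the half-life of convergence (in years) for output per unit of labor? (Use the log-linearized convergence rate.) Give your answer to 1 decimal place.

Near the steady state the convergence rate is λ = (1 − α)(n + δ).
λ = (1 − 0.5) × 0.138 = 0.5 × 0.138 = 0.0690
Half-life = ln 2 / λ = 0.6931 / 0.0690 ≈ 10.04 years

half-life ≈ 10.0 years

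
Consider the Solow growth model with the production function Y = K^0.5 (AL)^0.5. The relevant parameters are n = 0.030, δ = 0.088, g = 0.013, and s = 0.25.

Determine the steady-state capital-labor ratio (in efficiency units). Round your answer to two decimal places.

k* = 3.64

In steady state, investment equals break-even investment: s·k^α = (n + g + δ)·k.
Dividing both sides by k: k^(1−α) = s / (n + g + δ).
k^0.5 = 0.25 / (0.030 + 0.013 + 0.088) = 0.25 / 0.131 = 1.9084
k* = 1.9084^(1/0.5) ≈ 3.6420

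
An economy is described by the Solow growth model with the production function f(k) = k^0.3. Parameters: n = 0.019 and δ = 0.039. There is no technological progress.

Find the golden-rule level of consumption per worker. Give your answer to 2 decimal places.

At the golden rule, f'(k) = n + δ, so α·k^(α−1) = n + δ and k_gold = (α/(n + δ))^(1/(1−α)).
k_gold = (0.3/0.058)^(1/0.7) = 5.1724^1.4286 ≈ 10.4612
c_gold = f(k_gold) − (n + δ)·k_gold = 2.0224 − 0.058×10.4612 ≈ 1.4157

c_gold ≈ 1.42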